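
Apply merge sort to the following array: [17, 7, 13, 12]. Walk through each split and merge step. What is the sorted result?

Merge sort trace:

Split: [17, 7, 13, 12] -> [17, 7] and [13, 12]
  Split: [17, 7] -> [17] and [7]
  Merge: [17] + [7] -> [7, 17]
  Split: [13, 12] -> [13] and [12]
  Merge: [13] + [12] -> [12, 13]
Merge: [7, 17] + [12, 13] -> [7, 12, 13, 17]

Final sorted array: [7, 12, 13, 17]

The merge sort proceeds by recursively splitting the array and merging sorted halves.
After all merges, the sorted array is [7, 12, 13, 17].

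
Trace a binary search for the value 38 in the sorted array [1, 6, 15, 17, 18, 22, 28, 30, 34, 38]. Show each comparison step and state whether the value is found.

Binary search for 38 in [1, 6, 15, 17, 18, 22, 28, 30, 34, 38]:

lo=0, hi=9, mid=4, arr[mid]=18 -> 18 < 38, search right half
lo=5, hi=9, mid=7, arr[mid]=30 -> 30 < 38, search right half
lo=8, hi=9, mid=8, arr[mid]=34 -> 34 < 38, search right half
lo=9, hi=9, mid=9, arr[mid]=38 -> Found target at index 9!

Binary search finds 38 at index 9 after 4 comparisons. The search repeatedly halves the search space by comparing with the middle element.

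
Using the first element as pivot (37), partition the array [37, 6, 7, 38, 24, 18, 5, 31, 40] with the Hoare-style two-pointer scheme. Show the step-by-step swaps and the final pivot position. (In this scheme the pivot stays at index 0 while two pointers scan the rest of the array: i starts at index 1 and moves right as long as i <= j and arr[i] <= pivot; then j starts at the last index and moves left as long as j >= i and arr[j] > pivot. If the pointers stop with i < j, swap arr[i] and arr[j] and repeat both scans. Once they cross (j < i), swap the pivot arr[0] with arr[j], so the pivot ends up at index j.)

Hoare-style two-pointer partition with pivot = 37:

Initial array: [37, 6, 7, 38, 24, 18, 5, 31, 40]

Pointers start at i = 1, j = 8.
i stops at index 3 (arr[3]=38 > 37), j stops at index 7 (arr[7]=31 <= 37): swap arr[3] and arr[7], array becomes [37, 6, 7, 31, 24, 18, 5, 38, 40]
i ends at 7, j ends at 6: the pointers have crossed (j < i), so scanning stops.

Swap pivot arr[0] with arr[6] to place pivot at position 6: [5, 6, 7, 31, 24, 18, 37, 38, 40]
Pivot position: 6

After partitioning with pivot 37, the array becomes [5, 6, 7, 31, 24, 18, 37, 38, 40]. The pivot is placed at index 6. All elements to the left of the pivot are <= 37, and all elements to the right are > 37.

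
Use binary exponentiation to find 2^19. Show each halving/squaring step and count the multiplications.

Computing 2^19 by squaring (build up from 2^1; each line after the first costs one multiplication):

2^1 = 2
2^2 = (2^1)^2 = 2^2 = 4
2^4 = (2^2)^2 = 4^2 = 16
2^8 = (2^4)^2 = 16^2 = 256
2^9 = 2 * 2^8 = 2 * 256 = 512
2^18 = (2^9)^2 = 512^2 = 262144
2^19 = 2 * 2^18 = 2 * 262144 = 524288

Result: 524288
Multiplications needed: 6 (6 lines after 2^1)

2^19 = 524288. Using exponentiation by squaring, this requires 6 multiplications. The key idea: if the exponent is even, square the half-power; if odd, multiply by the base once.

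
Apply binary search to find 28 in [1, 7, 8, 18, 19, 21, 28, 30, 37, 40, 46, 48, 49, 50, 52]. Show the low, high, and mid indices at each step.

Binary search for 28 in [1, 7, 8, 18, 19, 21, 28, 30, 37, 40, 46, 48, 49, 50, 52]:

lo=0, hi=14, mid=7, arr[mid]=30 -> 30 > 28, search left half
lo=0, hi=6, mid=3, arr[mid]=18 -> 18 < 28, search right half
lo=4, hi=6, mid=5, arr[mid]=21 -> 21 < 28, search right half
lo=6, hi=6, mid=6, arr[mid]=28 -> Found target at index 6!

Binary search finds 28 at index 6 after 4 comparisons. The search repeatedly halves the search space by comparing with the middle element.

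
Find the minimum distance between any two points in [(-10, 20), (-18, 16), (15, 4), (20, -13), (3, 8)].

Computing all pairwise distances among 5 points:

d((-10, 20), (-18, 16)) = 8.9443 <-- minimum
d((-10, 20), (15, 4)) = 29.6816
d((-10, 20), (20, -13)) = 44.5982
d((-10, 20), (3, 8)) = 17.6918
d((-18, 16), (15, 4)) = 35.1141
d((-18, 16), (20, -13)) = 47.8017
d((-18, 16), (3, 8)) = 22.4722
d((15, 4), (20, -13)) = 17.72
d((15, 4), (3, 8)) = 12.6491
d((20, -13), (3, 8)) = 27.0185

Closest pair: (-10, 20) and (-18, 16) with distance 8.9443

The closest pair is (-10, 20) and (-18, 16) with Euclidean distance 8.9443. For 5 points, brute-force pairwise comparison is shown above. For large n, the divide-and-conquer algorithm (sort by x, recurse on halves, check the dividing strip) achieves O(n log n).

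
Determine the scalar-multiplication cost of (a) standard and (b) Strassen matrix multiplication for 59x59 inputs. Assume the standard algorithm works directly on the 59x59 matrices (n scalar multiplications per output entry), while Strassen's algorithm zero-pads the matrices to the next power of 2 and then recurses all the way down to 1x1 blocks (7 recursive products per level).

Matrix multiplication for 59x59 matrices:

Strassen's algorithm requires power-of-2 dimensions. Pad 59x59 to 64x64 (next power of 2).

Standard algorithm: 59^3 = 205379 multiplications
Strassen's algorithm: 7^(log2(64)) = 7^6 = 117649 multiplications
Savings: 205379 - 117649 = 87730 multiplications

Standard: 205379 multiplications (59^3). Strassen: 117649 multiplications (7^6, after padding to 64x64). Strassen reduces 8 recursive multiplications to 7 at each level.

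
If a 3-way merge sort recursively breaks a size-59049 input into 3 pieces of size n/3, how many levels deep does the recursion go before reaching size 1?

For divide and conquer with division factor 3:

Problem sizes at each level:
Level 0: 59049
Level 1: 19683
Level 2: 6561
Level 3: 2187
Level 4: 729
Level 5: 243
Level 6: 81
Level 7: 27
Level 8: 9
Level 9: 3
Level 10: 1

The root is level 0 and the size-1 base case is level 10 (the tree spans levels 0 through 10, i.e. 11 levels counting the root), so the depth is the number of divisions: log_3(59049) = 10

The recursion tree depth is log_3(59049) = 10. At each level, the problem size is divided by 3, so it takes 10 divisions to reduce to a base case of size 1. The algorithm makes 3 recursive calls at each level.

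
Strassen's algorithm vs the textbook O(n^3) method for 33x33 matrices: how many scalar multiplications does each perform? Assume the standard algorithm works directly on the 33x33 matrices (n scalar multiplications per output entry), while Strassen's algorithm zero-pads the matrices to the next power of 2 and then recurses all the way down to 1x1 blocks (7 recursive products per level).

Matrix multiplication for 33x33 matrices:

Strassen's algorithm requires power-of-2 dimensions. Pad 33x33 to 64x64 (next power of 2).

Standard algorithm: 33^3 = 35937 multiplications
Strassen's algorithm: 7^(log2(64)) = 7^6 = 117649 multiplications
Difference: 35937 - 117649 = -81712 (Strassen uses MORE here due to padding overhead — for small or just-over-power-of-2 n, padding can outweigh the per-level savings)

Standard: 35937 multiplications (33^3). Strassen: 117649 multiplications (7^6, after padding to 64x64). Strassen reduces 8 recursive multiplications to 7 at each level.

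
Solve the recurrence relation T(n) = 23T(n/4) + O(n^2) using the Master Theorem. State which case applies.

Master Theorem for T(n) = 23T(n/4) + O(n^2):

a = 23, b = 4, c = 2
log_b(a) = log_4(23) = 2.2618

Case 1: c = 2 < log_4(23) = 2.2618
T(n) = O(n^(log_4 23))

For T(n) = 23T(n/4) + O(n^2): log_4(23) = 2.2618. This is Case 1 of the Master Theorem (c < log_b(a), work dominated by leaves), giving O(n^(log_4 23)).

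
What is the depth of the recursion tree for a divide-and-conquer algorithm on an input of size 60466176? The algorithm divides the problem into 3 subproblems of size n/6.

For divide and conquer with division factor 6:

Problem sizes at each level:
Level 0: 60466176
Level 1: 10077696
Level 2: 1679616
Level 3: 279936
Level 4: 46656
Level 5: 7776
Level 6: 1296
Level 7: 216
Level 8: 36
Level 9: 6
Level 10: 1

The root is level 0 and the size-1 base case is level 10 (the tree spans levels 0 through 10, i.e. 11 levels counting the root), so the depth is the number of divisions: log_6(60466176) = 10

The recursion tree depth is log_6(60466176) = 10. At each level, the problem size is divided by 6, so it takes 10 divisions to reduce to a base case of size 1. The algorithm makes 3 recursive calls at each level.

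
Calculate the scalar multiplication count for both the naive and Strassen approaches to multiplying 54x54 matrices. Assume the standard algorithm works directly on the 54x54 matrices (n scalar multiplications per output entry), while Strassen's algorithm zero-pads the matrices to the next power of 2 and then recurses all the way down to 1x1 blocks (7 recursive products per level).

Matrix multiplication for 54x54 matrices:

Strassen's algorithm requires power-of-2 dimensions. Pad 54x54 to 64x64 (next power of 2).

Standard algorithm: 54^3 = 157464 multiplications
Strassen's algorithm: 7^(log2(64)) = 7^6 = 117649 multiplications
Savings: 157464 - 117649 = 39815 multiplications

Standard: 157464 multiplications (54^3). Strassen: 117649 multiplications (7^6, after padding to 64x64). Strassen reduces 8 recursive multiplications to 7 at each level.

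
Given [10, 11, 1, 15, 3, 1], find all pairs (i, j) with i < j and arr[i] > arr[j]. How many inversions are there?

Finding inversions in [10, 11, 1, 15, 3, 1]:

(0, 2): arr[0]=10 > arr[2]=1
(0, 4): arr[0]=10 > arr[4]=3
(0, 5): arr[0]=10 > arr[5]=1
(1, 2): arr[1]=11 > arr[2]=1
(1, 4): arr[1]=11 > arr[4]=3
(1, 5): arr[1]=11 > arr[5]=1
(3, 4): arr[3]=15 > arr[4]=3
(3, 5): arr[3]=15 > arr[5]=1
(4, 5): arr[4]=3 > arr[5]=1

Total inversions: 9

The array has 9 inversion(s): (0,2), (0,4), (0,5), (1,2), (1,4), (1,5), (3,4), (3,5), (4,5). Each pair (i,j) satisfies i < j and arr[i] > arr[j].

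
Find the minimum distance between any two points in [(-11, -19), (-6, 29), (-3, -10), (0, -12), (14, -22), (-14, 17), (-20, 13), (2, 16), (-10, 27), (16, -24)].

Computing all pairwise distances among 10 points:

d((-11, -19), (-6, 29)) = 48.2597
d((-11, -19), (-3, -10)) = 12.0416
d((-11, -19), (0, -12)) = 13.0384
d((-11, -19), (14, -22)) = 25.1794
d((-11, -19), (-14, 17)) = 36.1248
d((-11, -19), (-20, 13)) = 33.2415
d((-11, -19), (2, 16)) = 37.3363
d((-11, -19), (-10, 27)) = 46.0109
d((-11, -19), (16, -24)) = 27.4591
d((-6, 29), (-3, -10)) = 39.1152
d((-6, 29), (0, -12)) = 41.4367
d((-6, 29), (14, -22)) = 54.7814
d((-6, 29), (-14, 17)) = 14.4222
d((-6, 29), (-20, 13)) = 21.2603
d((-6, 29), (2, 16)) = 15.2643
d((-6, 29), (-10, 27)) = 4.4721
d((-6, 29), (16, -24)) = 57.3847
d((-3, -10), (0, -12)) = 3.6056
d((-3, -10), (14, -22)) = 20.8087
d((-3, -10), (-14, 17)) = 29.1548
d((-3, -10), (-20, 13)) = 28.6007
d((-3, -10), (2, 16)) = 26.4764
d((-3, -10), (-10, 27)) = 37.6563
d((-3, -10), (16, -24)) = 23.6008
d((0, -12), (14, -22)) = 17.2047
d((0, -12), (-14, 17)) = 32.2025
d((0, -12), (-20, 13)) = 32.0156
d((0, -12), (2, 16)) = 28.0713
d((0, -12), (-10, 27)) = 40.2616
d((0, -12), (16, -24)) = 20.0
d((14, -22), (-14, 17)) = 48.0104
d((14, -22), (-20, 13)) = 48.7955
d((14, -22), (2, 16)) = 39.8497
d((14, -22), (-10, 27)) = 54.5619
d((14, -22), (16, -24)) = 2.8284 <-- minimum
d((-14, 17), (-20, 13)) = 7.2111
d((-14, 17), (2, 16)) = 16.0312
d((-14, 17), (-10, 27)) = 10.7703
d((-14, 17), (16, -24)) = 50.8035
d((-20, 13), (2, 16)) = 22.2036
d((-20, 13), (-10, 27)) = 17.2047
d((-20, 13), (16, -24)) = 51.6236
d((2, 16), (-10, 27)) = 16.2788
d((2, 16), (16, -24)) = 42.3792
d((-10, 27), (16, -24)) = 57.2451

Closest pair: (14, -22) and (16, -24) with distance 2.8284

The closest pair is (14, -22) and (16, -24) with Euclidean distance 2.8284. For 10 points, brute-force pairwise comparison is shown above. For large n, the divide-and-conquer algorithm (sort by x, recurse on halves, check the dividing strip) achieves O(n log n).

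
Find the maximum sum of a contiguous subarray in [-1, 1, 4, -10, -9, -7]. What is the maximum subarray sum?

Using Kadane's algorithm on [-1, 1, 4, -10, -9, -7]:

Scanning through the array:
Position 1 (value 1): max_ending_here = 1, max_so_far = 1
Position 2 (value 4): max_ending_here = 5, max_so_far = 5
Position 3 (value -10): max_ending_here = -5, max_so_far = 5
Position 4 (value -9): max_ending_here = -9, max_so_far = 5
Position 5 (value -7): max_ending_here = -7, max_so_far = 5

Maximum subarray: [1, 4]
Maximum sum: 5

The maximum subarray is [1, 4] with sum 5. This subarray runs from index 1 to index 2.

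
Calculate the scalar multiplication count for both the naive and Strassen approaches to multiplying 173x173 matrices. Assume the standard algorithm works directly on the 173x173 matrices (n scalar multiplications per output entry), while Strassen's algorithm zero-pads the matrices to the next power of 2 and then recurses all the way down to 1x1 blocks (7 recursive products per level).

Matrix multiplication for 173x173 matrices:

Strassen's algorithm requires power-of-2 dimensions. Pad 173x173 to 256x256 (next power of 2).

Standard algorithm: 173^3 = 5177717 multiplications
Strassen's algorithm: 7^(log2(256)) = 7^8 = 5764801 multiplications
Difference: 5177717 - 5764801 = -587084 (Strassen uses MORE here due to padding overhead — for small or just-over-power-of-2 n, padding can outweigh the per-level savings)

Standard: 5177717 multiplications (173^3). Strassen: 5764801 multiplications (7^8, after padding to 256x256). Strassen reduces 8 recursive multiplications to 7 at each level.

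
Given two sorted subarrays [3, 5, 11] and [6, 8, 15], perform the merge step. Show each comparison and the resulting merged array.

Merging process:

Compare 3 vs 6: take 3 from left. Merged: [3]
Compare 5 vs 6: take 5 from left. Merged: [3, 5]
Compare 11 vs 6: take 6 from right. Merged: [3, 5, 6]
Compare 11 vs 8: take 8 from right. Merged: [3, 5, 6, 8]
Compare 11 vs 15: take 11 from left. Merged: [3, 5, 6, 8, 11]
Append remaining from right: [15]. Merged: [3, 5, 6, 8, 11, 15]

Final merged array: [3, 5, 6, 8, 11, 15]
Total comparisons: 5

The merged array is [3, 5, 6, 8, 11, 15], requiring 5 comparisons. The merge step runs in O(n) time where n is the total number of elements.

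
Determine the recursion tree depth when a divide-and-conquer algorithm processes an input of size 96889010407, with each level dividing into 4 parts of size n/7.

For divide and conquer with division factor 7:

Problem sizes at each level:
Level 0: 96889010407
Level 1: 13841287201
Level 2: 1977326743
Level 3: 282475249
Level 4: 40353607
Level 5: 5764801
Level 6: 823543
Level 7: 117649
Level 8: 16807
Level 9: 2401
Level 10: 343
Level 11: 49
Level 12: 7
Level 13: 1

The root is level 0 and the size-1 base case is level 13 (the tree spans levels 0 through 13, i.e. 14 levels counting the root), so the depth is the number of divisions: log_7(96889010407) = 13

The recursion tree depth is log_7(96889010407) = 13. At each level, the problem size is divided by 7, so it takes 13 divisions to reduce to a base case of size 1. The algorithm makes 4 recursive calls at each level.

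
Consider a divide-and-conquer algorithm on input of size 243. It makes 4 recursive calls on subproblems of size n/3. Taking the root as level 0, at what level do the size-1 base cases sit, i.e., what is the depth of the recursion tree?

For divide and conquer with division factor 3:

Problem sizes at each level:
Level 0: 243
Level 1: 81
Level 2: 27
Level 3: 9
Level 4: 3
Level 5: 1

The root is level 0 and the size-1 base case is level 5 (the tree spans levels 0 through 5, i.e. 6 levels counting the root), so the depth is the number of divisions: log_3(243) = 5

The recursion tree depth is log_3(243) = 5. At each level, the problem size is divided by 3, so it takes 5 divisions to reduce to a base case of size 1. The algorithm makes 4 recursive calls at each level.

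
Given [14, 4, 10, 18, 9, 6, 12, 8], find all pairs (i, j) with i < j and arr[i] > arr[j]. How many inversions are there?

Finding inversions in [14, 4, 10, 18, 9, 6, 12, 8]:

(0, 1): arr[0]=14 > arr[1]=4
(0, 2): arr[0]=14 > arr[2]=10
(0, 4): arr[0]=14 > arr[4]=9
(0, 5): arr[0]=14 > arr[5]=6
(0, 6): arr[0]=14 > arr[6]=12
(0, 7): arr[0]=14 > arr[7]=8
(2, 4): arr[2]=10 > arr[4]=9
(2, 5): arr[2]=10 > arr[5]=6
(2, 7): arr[2]=10 > arr[7]=8
(3, 4): arr[3]=18 > arr[4]=9
(3, 5): arr[3]=18 > arr[5]=6
(3, 6): arr[3]=18 > arr[6]=12
(3, 7): arr[3]=18 > arr[7]=8
(4, 5): arr[4]=9 > arr[5]=6
(4, 7): arr[4]=9 > arr[7]=8
(6, 7): arr[6]=12 > arr[7]=8

Total inversions: 16

The array has 16 inversion(s): (0,1), (0,2), (0,4), (0,5), (0,6), (0,7), (2,4), (2,5), (2,7), (3,4), (3,5), (3,6), (3,7), (4,5), (4,7), (6,7). Each pair (i,j) satisfies i < j and arr[i] > arr[j].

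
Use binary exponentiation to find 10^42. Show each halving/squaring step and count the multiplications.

Computing 10^42 by squaring (build up from 10^1; each line after the first costs one multiplication):

10^1 = 10
10^2 = (10^1)^2 = 10^2 = 100
10^4 = (10^2)^2 = 100^2 = 10000
10^5 = 10 * 10^4 = 10 * 10000 = 100000
10^10 = (10^5)^2 = 100000^2 = 10000000000
10^20 = (10^10)^2 = 10000000000^2 = 100000000000000000000
10^21 = 10 * 10^20 = 10 * 100000000000000000000 = 1000000000000000000000
10^42 = (10^21)^2 = 1000000000000000000000^2 = 1000000000000000000000000000000000000000000

Result: 1000000000000000000000000000000000000000000
Multiplications needed: 7 (7 lines after 10^1)

10^42 = 1000000000000000000000000000000000000000000. Using exponentiation by squaring, this requires 7 multiplications. The key idea: if the exponent is even, square the half-power; if odd, multiply by the base once.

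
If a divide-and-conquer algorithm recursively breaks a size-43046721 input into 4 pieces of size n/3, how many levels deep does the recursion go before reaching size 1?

For divide and conquer with division factor 3:

Problem sizes at each level:
Level 0: 43046721
Level 1: 14348907
Level 2: 4782969
Level 3: 1594323
Level 4: 531441
Level 5: 177147
Level 6: 59049
Level 7: 19683
Level 8: 6561
Level 9: 2187
Level 10: 729
Level 11: 243
Level 12: 81
Level 13: 27
Level 14: 9
Level 15: 3
Level 16: 1

The root is level 0 and the size-1 base case is level 16 (the tree spans levels 0 through 16, i.e. 17 levels counting the root), so the depth is the number of divisions: log_3(43046721) = 16

The recursion tree depth is log_3(43046721) = 16. At each level, the problem size is divided by 3, so it takes 16 divisions to reduce to a base case of size 1. The algorithm makes 4 recursive calls at each level.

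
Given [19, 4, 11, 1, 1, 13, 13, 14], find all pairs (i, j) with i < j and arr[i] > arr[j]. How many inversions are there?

Finding inversions in [19, 4, 11, 1, 1, 13, 13, 14]:

(0, 1): arr[0]=19 > arr[1]=4
(0, 2): arr[0]=19 > arr[2]=11
(0, 3): arr[0]=19 > arr[3]=1
(0, 4): arr[0]=19 > arr[4]=1
(0, 5): arr[0]=19 > arr[5]=13
(0, 6): arr[0]=19 > arr[6]=13
(0, 7): arr[0]=19 > arr[7]=14
(1, 3): arr[1]=4 > arr[3]=1
(1, 4): arr[1]=4 > arr[4]=1
(2, 3): arr[2]=11 > arr[3]=1
(2, 4): arr[2]=11 > arr[4]=1

Total inversions: 11

The array has 11 inversion(s): (0,1), (0,2), (0,3), (0,4), (0,5), (0,6), (0,7), (1,3), (1,4), (2,3), (2,4). Each pair (i,j) satisfies i < j and arr[i] > arr[j].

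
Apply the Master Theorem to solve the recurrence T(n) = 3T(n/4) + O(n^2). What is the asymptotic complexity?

Master Theorem for T(n) = 3T(n/4) + O(n^2):

a = 3, b = 4, c = 2
log_b(a) = log_4(3) = 0.7925

Case 3: c = 2 > log_4(3) = 0.7925
T(n) = O(n^2) = O(n^2)

For T(n) = 3T(n/4) + O(n^2): log_4(3) = 0.7925. This is Case 3 of the Master Theorem (c > log_b(a), work dominated by root), giving O(n^2).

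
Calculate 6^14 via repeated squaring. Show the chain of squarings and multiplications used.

Computing 6^14 by squaring (build up from 6^1; each line after the first costs one multiplication):

6^1 = 6
6^2 = (6^1)^2 = 6^2 = 36
6^3 = 6 * 6^2 = 6 * 36 = 216
6^6 = (6^3)^2 = 216^2 = 46656
6^7 = 6 * 6^6 = 6 * 46656 = 279936
6^14 = (6^7)^2 = 279936^2 = 78364164096

Result: 78364164096
Multiplications needed: 5 (5 lines after 6^1)

6^14 = 78364164096. Using exponentiation by squaring, this requires 5 multiplications. The key idea: if the exponent is even, square the half-power; if odd, multiply by the base once.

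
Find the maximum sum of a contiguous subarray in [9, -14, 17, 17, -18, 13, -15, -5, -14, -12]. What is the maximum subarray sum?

Using Kadane's algorithm on [9, -14, 17, 17, -18, 13, -15, -5, -14, -12]:

Scanning through the array:
Position 1 (value -14): max_ending_here = -5, max_so_far = 9
Position 2 (value 17): max_ending_here = 17, max_so_far = 17
Position 3 (value 17): max_ending_here = 34, max_so_far = 34
Position 4 (value -18): max_ending_here = 16, max_so_far = 34
Position 5 (value 13): max_ending_here = 29, max_so_far = 34
Position 6 (value -15): max_ending_here = 14, max_so_far = 34
Position 7 (value -5): max_ending_here = 9, max_so_far = 34
Position 8 (value -14): max_ending_here = -5, max_so_far = 34
Position 9 (value -12): max_ending_here = -12, max_so_far = 34

Maximum subarray: [17, 17]
Maximum sum: 34

The maximum subarray is [17, 17] with sum 34. This subarray runs from index 2 to index 3.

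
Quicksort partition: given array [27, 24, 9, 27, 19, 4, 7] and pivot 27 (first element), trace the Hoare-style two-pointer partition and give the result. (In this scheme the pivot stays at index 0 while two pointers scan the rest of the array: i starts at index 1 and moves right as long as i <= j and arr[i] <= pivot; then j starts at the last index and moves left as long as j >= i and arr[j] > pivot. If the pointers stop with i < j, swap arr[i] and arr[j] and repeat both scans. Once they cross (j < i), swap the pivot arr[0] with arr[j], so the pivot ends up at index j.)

Hoare-style two-pointer partition with pivot = 27:

Initial array: [27, 24, 9, 27, 19, 4, 7]

Pointers start at i = 1, j = 6.
i ends at 7, j ends at 6: the pointers have crossed (j < i), so scanning stops.

Swap pivot arr[0] with arr[6] to place pivot at position 6: [7, 24, 9, 27, 19, 4, 27]
Pivot position: 6

After partitioning with pivot 27, the array becomes [7, 24, 9, 27, 19, 4, 27]. The pivot is placed at index 6. All elements to the left of the pivot are <= 27, and all elements to the right are > 27.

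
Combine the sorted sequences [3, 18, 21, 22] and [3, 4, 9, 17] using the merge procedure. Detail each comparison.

Merging process:

Compare 3 vs 3: take 3 from left. Merged: [3]
Compare 18 vs 3: take 3 from right. Merged: [3, 3]
Compare 18 vs 4: take 4 from right. Merged: [3, 3, 4]
Compare 18 vs 9: take 9 from right. Merged: [3, 3, 4, 9]
Compare 18 vs 17: take 17 from right. Merged: [3, 3, 4, 9, 17]
Append remaining from left: [18, 21, 22]. Merged: [3, 3, 4, 9, 17, 18, 21, 22]

Final merged array: [3, 3, 4, 9, 17, 18, 21, 22]
Total comparisons: 5

The merged array is [3, 3, 4, 9, 17, 18, 21, 22], requiring 5 comparisons. The merge step runs in O(n) time where n is the total number of elements.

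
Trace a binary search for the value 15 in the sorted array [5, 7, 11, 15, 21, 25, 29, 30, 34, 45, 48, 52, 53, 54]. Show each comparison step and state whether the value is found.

Binary search for 15 in [5, 7, 11, 15, 21, 25, 29, 30, 34, 45, 48, 52, 53, 54]:

lo=0, hi=13, mid=6, arr[mid]=29 -> 29 > 15, search left half
lo=0, hi=5, mid=2, arr[mid]=11 -> 11 < 15, search right half
lo=3, hi=5, mid=4, arr[mid]=21 -> 21 > 15, search left half
lo=3, hi=3, mid=3, arr[mid]=15 -> Found target at index 3!

Binary search finds 15 at index 3 after 4 comparisons. The search repeatedly halves the search space by comparing with the middle element.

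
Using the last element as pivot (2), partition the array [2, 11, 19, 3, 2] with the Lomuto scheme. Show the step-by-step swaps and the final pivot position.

Lomuto partition with pivot = 2:

Initial array: [2, 11, 19, 3, 2]

arr[0]=2 <= 2: swap with position 0, array becomes [2, 11, 19, 3, 2]
arr[1]=11 > 2: no swap
arr[2]=19 > 2: no swap
arr[3]=3 > 2: no swap

Place pivot at position 1: [2, 2, 19, 3, 11]
Pivot position: 1

After partitioning with pivot 2, the array becomes [2, 2, 19, 3, 11]. The pivot is placed at index 1. All elements to the left of the pivot are <= 2, and all elements to the right are > 2.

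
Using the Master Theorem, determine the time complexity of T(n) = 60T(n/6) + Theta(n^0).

Master Theorem for T(n) = 60T(n/6) + O(n^0):

a = 60, b = 6, c = 0
log_b(a) = log_6(60) = 2.2851

Case 1: c = 0 < log_6(60) = 2.2851
T(n) = O(n^(log_6 60))

For T(n) = 60T(n/6) + O(n^0): log_6(60) = 2.2851. This is Case 1 of the Master Theorem (c < log_b(a), work dominated by leaves), giving O(n^(log_6 60)).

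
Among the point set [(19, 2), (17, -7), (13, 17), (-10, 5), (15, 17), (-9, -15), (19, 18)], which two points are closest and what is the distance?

Computing all pairwise distances among 7 points:

d((19, 2), (17, -7)) = 9.2195
d((19, 2), (13, 17)) = 16.1555
d((19, 2), (-10, 5)) = 29.1548
d((19, 2), (15, 17)) = 15.5242
d((19, 2), (-9, -15)) = 32.7567
d((19, 2), (19, 18)) = 16.0
d((17, -7), (13, 17)) = 24.3311
d((17, -7), (-10, 5)) = 29.5466
d((17, -7), (15, 17)) = 24.0832
d((17, -7), (-9, -15)) = 27.2029
d((17, -7), (19, 18)) = 25.0799
d((13, 17), (-10, 5)) = 25.9422
d((13, 17), (15, 17)) = 2.0 <-- minimum
d((13, 17), (-9, -15)) = 38.833
d((13, 17), (19, 18)) = 6.0828
d((-10, 5), (15, 17)) = 27.7308
d((-10, 5), (-9, -15)) = 20.025
d((-10, 5), (19, 18)) = 31.7805
d((15, 17), (-9, -15)) = 40.0
d((15, 17), (19, 18)) = 4.1231
d((-9, -15), (19, 18)) = 43.2782

Closest pair: (13, 17) and (15, 17) with distance 2.0

The closest pair is (13, 17) and (15, 17) with Euclidean distance 2.0. For 7 points, brute-force pairwise comparison is shown above. For large n, the divide-and-conquer algorithm (sort by x, recurse on halves, check the dividing strip) achieves O(n log n).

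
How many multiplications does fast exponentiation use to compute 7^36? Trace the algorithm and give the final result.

Computing 7^36 by squaring (build up from 7^1; each line after the first costs one multiplication):

7^1 = 7
7^2 = (7^1)^2 = 7^2 = 49
7^4 = (7^2)^2 = 49^2 = 2401
7^8 = (7^4)^2 = 2401^2 = 5764801
7^9 = 7 * 7^8 = 7 * 5764801 = 40353607
7^18 = (7^9)^2 = 40353607^2 = 1628413597910449
7^36 = (7^18)^2 = 1628413597910449^2 = 2651730845859653471779023381601

Result: 2651730845859653471779023381601
Multiplications needed: 6 (6 lines after 7^1)

7^36 = 2651730845859653471779023381601. Using exponentiation by squaring, this requires 6 multiplications. The key idea: if the exponent is even, square the half-power; if odd, multiply by the base once.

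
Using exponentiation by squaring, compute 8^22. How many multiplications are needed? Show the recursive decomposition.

Computing 8^22 by squaring (build up from 8^1; each line after the first costs one multiplication):

8^1 = 8
8^2 = (8^1)^2 = 8^2 = 64
8^4 = (8^2)^2 = 64^2 = 4096
8^5 = 8 * 8^4 = 8 * 4096 = 32768
8^10 = (8^5)^2 = 32768^2 = 1073741824
8^11 = 8 * 8^10 = 8 * 1073741824 = 8589934592
8^22 = (8^11)^2 = 8589934592^2 = 73786976294838206464

Result: 73786976294838206464
Multiplications needed: 6 (6 lines after 8^1)

8^22 = 73786976294838206464. Using exponentiation by squaring, this requires 6 multiplications. The key idea: if the exponent is even, square the half-power; if odd, multiply by the base once.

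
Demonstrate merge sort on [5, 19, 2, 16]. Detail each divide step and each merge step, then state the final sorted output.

Merge sort trace:

Split: [5, 19, 2, 16] -> [5, 19] and [2, 16]
  Split: [5, 19] -> [5] and [19]
  Merge: [5] + [19] -> [5, 19]
  Split: [2, 16] -> [2] and [16]
  Merge: [2] + [16] -> [2, 16]
Merge: [5, 19] + [2, 16] -> [2, 5, 16, 19]

Final sorted array: [2, 5, 16, 19]

The merge sort proceeds by recursively splitting the array and merging sorted halves.
After all merges, the sorted array is [2, 5, 16, 19].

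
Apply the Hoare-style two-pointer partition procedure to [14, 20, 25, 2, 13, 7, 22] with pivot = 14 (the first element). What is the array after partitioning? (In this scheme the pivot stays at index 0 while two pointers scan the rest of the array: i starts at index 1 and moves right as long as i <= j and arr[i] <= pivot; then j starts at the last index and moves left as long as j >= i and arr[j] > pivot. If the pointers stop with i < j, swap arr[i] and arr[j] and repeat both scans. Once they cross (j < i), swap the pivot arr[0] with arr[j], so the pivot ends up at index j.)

Hoare-style two-pointer partition with pivot = 14:

Initial array: [14, 20, 25, 2, 13, 7, 22]

Pointers start at i = 1, j = 6.
i stops at index 1 (arr[1]=20 > 14), j stops at index 5 (arr[5]=7 <= 14): swap arr[1] and arr[5], array becomes [14, 7, 25, 2, 13, 20, 22]
i stops at index 2 (arr[2]=25 > 14), j stops at index 4 (arr[4]=13 <= 14): swap arr[2] and arr[4], array becomes [14, 7, 13, 2, 25, 20, 22]
i ends at 4, j ends at 3: the pointers have crossed (j < i), so scanning stops.

Swap pivot arr[0] with arr[3] to place pivot at position 3: [2, 7, 13, 14, 25, 20, 22]
Pivot position: 3

After partitioning with pivot 14, the array becomes [2, 7, 13, 14, 25, 20, 22]. The pivot is placed at index 3. All elements to the left of the pivot are <= 14, and all elements to the right are > 14.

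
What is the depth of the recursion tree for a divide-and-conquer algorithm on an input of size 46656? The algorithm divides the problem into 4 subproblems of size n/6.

For divide and conquer with division factor 6:

Problem sizes at each level:
Level 0: 46656
Level 1: 7776
Level 2: 1296
Level 3: 216
Level 4: 36
Level 5: 6
Level 6: 1

The root is level 0 and the size-1 base case is level 6 (the tree spans levels 0 through 6, i.e. 7 levels counting the root), so the depth is the number of divisions: log_6(46656) = 6

The recursion tree depth is log_6(46656) = 6. At each level, the problem size is divided by 6, so it takes 6 divisions to reduce to a base case of size 1. The algorithm makes 4 recursive calls at each level.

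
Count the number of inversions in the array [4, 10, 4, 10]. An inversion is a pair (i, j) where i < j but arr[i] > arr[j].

Finding inversions in [4, 10, 4, 10]:

(1, 2): arr[1]=10 > arr[2]=4

Total inversions: 1

The array has 1 inversion(s): (1,2). Each pair (i,j) satisfies i < j and arr[i] > arr[j].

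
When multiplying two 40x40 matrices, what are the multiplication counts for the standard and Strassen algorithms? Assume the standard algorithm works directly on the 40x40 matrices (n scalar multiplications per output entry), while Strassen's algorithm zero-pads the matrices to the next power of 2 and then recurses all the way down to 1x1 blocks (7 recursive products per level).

Matrix multiplication for 40x40 matrices:

Strassen's algorithm requires power-of-2 dimensions. Pad 40x40 to 64x64 (next power of 2).

Standard algorithm: 40^3 = 64000 multiplications
Strassen's algorithm: 7^(log2(64)) = 7^6 = 117649 multiplications
Difference: 64000 - 117649 = -53649 (Strassen uses MORE here due to padding overhead — for small or just-over-power-of-2 n, padding can outweigh the per-level savings)

Standard: 64000 multiplications (40^3). Strassen: 117649 multiplications (7^6, after padding to 64x64). Strassen reduces 8 recursive multiplications to 7 at each level.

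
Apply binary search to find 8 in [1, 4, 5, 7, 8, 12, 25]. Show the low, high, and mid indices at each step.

Binary search for 8 in [1, 4, 5, 7, 8, 12, 25]:

lo=0, hi=6, mid=3, arr[mid]=7 -> 7 < 8, search right half
lo=4, hi=6, mid=5, arr[mid]=12 -> 12 > 8, search left half
lo=4, hi=4, mid=4, arr[mid]=8 -> Found target at index 4!

Binary search finds 8 at index 4 after 3 comparisons. The search repeatedly halves the search space by comparing with the middle element.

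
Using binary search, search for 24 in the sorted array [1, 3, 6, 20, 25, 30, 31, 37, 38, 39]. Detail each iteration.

Binary search for 24 in [1, 3, 6, 20, 25, 30, 31, 37, 38, 39]:

lo=0, hi=9, mid=4, arr[mid]=25 -> 25 > 24, search left half
lo=0, hi=3, mid=1, arr[mid]=3 -> 3 < 24, search right half
lo=2, hi=3, mid=2, arr[mid]=6 -> 6 < 24, search right half
lo=3, hi=3, mid=3, arr[mid]=20 -> 20 < 24, search right half
lo=4 > hi=3, target 24 not found

Binary search determines that 24 is not in the array after 4 comparisons. The search space was exhausted without finding the target.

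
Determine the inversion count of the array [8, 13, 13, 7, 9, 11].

Finding inversions in [8, 13, 13, 7, 9, 11]:

(0, 3): arr[0]=8 > arr[3]=7
(1, 3): arr[1]=13 > arr[3]=7
(1, 4): arr[1]=13 > arr[4]=9
(1, 5): arr[1]=13 > arr[5]=11
(2, 3): arr[2]=13 > arr[3]=7
(2, 4): arr[2]=13 > arr[4]=9
(2, 5): arr[2]=13 > arr[5]=11

Total inversions: 7

The array has 7 inversion(s): (0,3), (1,3), (1,4), (1,5), (2,3), (2,4), (2,5). Each pair (i,j) satisfies i < j and arr[i] > arr[j].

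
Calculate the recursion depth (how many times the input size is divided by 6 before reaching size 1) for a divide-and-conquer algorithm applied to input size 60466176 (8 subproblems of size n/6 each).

For divide and conquer with division factor 6:

Problem sizes at each level:
Level 0: 60466176
Level 1: 10077696
Level 2: 1679616
Level 3: 279936
Level 4: 46656
Level 5: 7776
Level 6: 1296
Level 7: 216
Level 8: 36
Level 9: 6
Level 10: 1

The root is level 0 and the size-1 base case is level 10 (the tree spans levels 0 through 10, i.e. 11 levels counting the root), so the depth is the number of divisions: log_6(60466176) = 10

The recursion tree depth is log_6(60466176) = 10. At each level, the problem size is divided by 6, so it takes 10 divisions to reduce to a base case of size 1. The algorithm makes 8 recursive calls at each level.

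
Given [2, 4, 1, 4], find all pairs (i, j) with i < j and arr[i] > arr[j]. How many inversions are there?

Finding inversions in [2, 4, 1, 4]:

(0, 2): arr[0]=2 > arr[2]=1
(1, 2): arr[1]=4 > arr[2]=1

Total inversions: 2

The array has 2 inversion(s): (0,2), (1,2). Each pair (i,j) satisfies i < j and arr[i] > arr[j].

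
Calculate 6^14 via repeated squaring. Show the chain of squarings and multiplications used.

Computing 6^14 by squaring (build up from 6^1; each line after the first costs one multiplication):

6^1 = 6
6^2 = (6^1)^2 = 6^2 = 36
6^3 = 6 * 6^2 = 6 * 36 = 216
6^6 = (6^3)^2 = 216^2 = 46656
6^7 = 6 * 6^6 = 6 * 46656 = 279936
6^14 = (6^7)^2 = 279936^2 = 78364164096

Result: 78364164096
Multiplications needed: 5 (5 lines after 6^1)

6^14 = 78364164096. Using exponentiation by squaring, this requires 5 multiplications. The key idea: if the exponent is even, square the half-power; if odd, multiply by the base once.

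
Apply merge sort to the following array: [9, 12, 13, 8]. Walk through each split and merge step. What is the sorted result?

Merge sort trace:

Split: [9, 12, 13, 8] -> [9, 12] and [13, 8]
  Split: [9, 12] -> [9] and [12]
  Merge: [9] + [12] -> [9, 12]
  Split: [13, 8] -> [13] and [8]
  Merge: [13] + [8] -> [8, 13]
Merge: [9, 12] + [8, 13] -> [8, 9, 12, 13]

Final sorted array: [8, 9, 12, 13]

The merge sort proceeds by recursively splitting the array and merging sorted halves.
After all merges, the sorted array is [8, 9, 12, 13].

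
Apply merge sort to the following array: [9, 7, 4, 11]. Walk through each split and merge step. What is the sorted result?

Merge sort trace:

Split: [9, 7, 4, 11] -> [9, 7] and [4, 11]
  Split: [9, 7] -> [9] and [7]
  Merge: [9] + [7] -> [7, 9]
  Split: [4, 11] -> [4] and [11]
  Merge: [4] + [11] -> [4, 11]
Merge: [7, 9] + [4, 11] -> [4, 7, 9, 11]

Final sorted array: [4, 7, 9, 11]

The merge sort proceeds by recursively splitting the array and merging sorted halves.
After all merges, the sorted array is [4, 7, 9, 11].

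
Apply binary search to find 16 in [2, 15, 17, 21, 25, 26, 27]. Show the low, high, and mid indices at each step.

Binary search for 16 in [2, 15, 17, 21, 25, 26, 27]:

lo=0, hi=6, mid=3, arr[mid]=21 -> 21 > 16, search left half
lo=0, hi=2, mid=1, arr[mid]=15 -> 15 < 16, search right half
lo=2, hi=2, mid=2, arr[mid]=17 -> 17 > 16, search left half
lo=2 > hi=1, target 16 not found

Binary search determines that 16 is not in the array after 3 comparisons. The search space was exhausted without finding the target.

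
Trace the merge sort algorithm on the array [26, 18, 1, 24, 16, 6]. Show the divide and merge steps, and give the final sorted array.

Merge sort trace:

Split: [26, 18, 1, 24, 16, 6] -> [26, 18, 1] and [24, 16, 6]
  Split: [26, 18, 1] -> [26] and [18, 1]
    Split: [18, 1] -> [18] and [1]
    Merge: [18] + [1] -> [1, 18]
  Merge: [26] + [1, 18] -> [1, 18, 26]
  Split: [24, 16, 6] -> [24] and [16, 6]
    Split: [16, 6] -> [16] and [6]
    Merge: [16] + [6] -> [6, 16]
  Merge: [24] + [6, 16] -> [6, 16, 24]
Merge: [1, 18, 26] + [6, 16, 24] -> [1, 6, 16, 18, 24, 26]

Final sorted array: [1, 6, 16, 18, 24, 26]

The merge sort proceeds by recursively splitting the array and merging sorted halves.
After all merges, the sorted array is [1, 6, 16, 18, 24, 26].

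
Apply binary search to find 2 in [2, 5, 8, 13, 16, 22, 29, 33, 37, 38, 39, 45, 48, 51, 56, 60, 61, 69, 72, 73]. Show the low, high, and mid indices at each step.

Binary search for 2 in [2, 5, 8, 13, 16, 22, 29, 33, 37, 38, 39, 45, 48, 51, 56, 60, 61, 69, 72, 73]:

lo=0, hi=19, mid=9, arr[mid]=38 -> 38 > 2, search left half
lo=0, hi=8, mid=4, arr[mid]=16 -> 16 > 2, search left half
lo=0, hi=3, mid=1, arr[mid]=5 -> 5 > 2, search left half
lo=0, hi=0, mid=0, arr[mid]=2 -> Found target at index 0!

Binary search finds 2 at index 0 after 4 comparisons. The search repeatedly halves the search space by comparing with the middle element.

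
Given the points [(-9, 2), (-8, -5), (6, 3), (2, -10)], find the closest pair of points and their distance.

Computing all pairwise distances among 4 points:

d((-9, 2), (-8, -5)) = 7.0711 <-- minimum
d((-9, 2), (6, 3)) = 15.0333
d((-9, 2), (2, -10)) = 16.2788
d((-8, -5), (6, 3)) = 16.1245
d((-8, -5), (2, -10)) = 11.1803
d((6, 3), (2, -10)) = 13.6015

Closest pair: (-9, 2) and (-8, -5) with distance 7.0711

The closest pair is (-9, 2) and (-8, -5) with Euclidean distance 7.0711. For 4 points, brute-force pairwise comparison is shown above. For large n, the divide-and-conquer algorithm (sort by x, recurse on halves, check the dividing strip) achieves O(n log n).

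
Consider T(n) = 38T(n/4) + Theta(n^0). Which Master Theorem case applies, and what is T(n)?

Master Theorem for T(n) = 38T(n/4) + O(n^0):

a = 38, b = 4, c = 0
log_b(a) = log_4(38) = 2.6240

Case 1: c = 0 < log_4(38) = 2.6240
T(n) = O(n^(log_4 38))

For T(n) = 38T(n/4) + O(n^0): log_4(38) = 2.6240. This is Case 1 of the Master Theorem (c < log_b(a), work dominated by leaves), giving O(n^(log_4 38)).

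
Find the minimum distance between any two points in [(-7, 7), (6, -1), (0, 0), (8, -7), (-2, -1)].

Computing all pairwise distances among 5 points:

d((-7, 7), (6, -1)) = 15.2643
d((-7, 7), (0, 0)) = 9.8995
d((-7, 7), (8, -7)) = 20.5183
d((-7, 7), (-2, -1)) = 9.434
d((6, -1), (0, 0)) = 6.0828
d((6, -1), (8, -7)) = 6.3246
d((6, -1), (-2, -1)) = 8.0
d((0, 0), (8, -7)) = 10.6301
d((0, 0), (-2, -1)) = 2.2361 <-- minimum
d((8, -7), (-2, -1)) = 11.6619

Closest pair: (0, 0) and (-2, -1) with distance 2.2361

The closest pair is (0, 0) and (-2, -1) with Euclidean distance 2.2361. For 5 points, brute-force pairwise comparison is shown above. For large n, the divide-and-conquer algorithm (sort by x, recurse on halves, check the dividing strip) achieves O(n log n).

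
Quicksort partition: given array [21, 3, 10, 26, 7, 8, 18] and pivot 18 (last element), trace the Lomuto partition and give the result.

Lomuto partition with pivot = 18:

Initial array: [21, 3, 10, 26, 7, 8, 18]

arr[0]=21 > 18: no swap
arr[1]=3 <= 18: swap with position 0, array becomes [3, 21, 10, 26, 7, 8, 18]
arr[2]=10 <= 18: swap with position 1, array becomes [3, 10, 21, 26, 7, 8, 18]
arr[3]=26 > 18: no swap
arr[4]=7 <= 18: swap with position 2, array becomes [3, 10, 7, 26, 21, 8, 18]
arr[5]=8 <= 18: swap with position 3, array becomes [3, 10, 7, 8, 21, 26, 18]

Place pivot at position 4: [3, 10, 7, 8, 18, 26, 21]
Pivot position: 4

After partitioning with pivot 18, the array becomes [3, 10, 7, 8, 18, 26, 21]. The pivot is placed at index 4. All elements to the left of the pivot are <= 18, and all elements to the right are > 18.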